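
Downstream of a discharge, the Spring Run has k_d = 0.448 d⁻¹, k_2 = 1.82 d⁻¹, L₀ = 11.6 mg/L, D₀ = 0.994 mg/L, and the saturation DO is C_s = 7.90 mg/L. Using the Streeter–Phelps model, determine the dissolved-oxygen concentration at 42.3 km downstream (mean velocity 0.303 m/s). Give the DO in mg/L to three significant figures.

DO ≈ 6.21 mg/L

Travel time t = x/v = 42.3 km / (0.303 m/s) = 42300 m / 0.303 m/s = 139600 s = 1.616 d.
k_d L₀/(k_2−k_d) = 0.448×11.6/(1.82−0.448) = 5.197/1.372 = 3.788 mg/L.
e^(−k_d t) = e^(−0.448×1.616) = 0.4849; e^(−k_2 t) = e^(−1.82×1.616) = 0.05283.
D = 3.788 × (0.4849 − 0.05283) + 0.994 × 0.05283 = 1.636 + 0.05251 = 1.689 mg/L.
DO = C_s − D = 7.90 − 1.689 = 6.211 mg/L.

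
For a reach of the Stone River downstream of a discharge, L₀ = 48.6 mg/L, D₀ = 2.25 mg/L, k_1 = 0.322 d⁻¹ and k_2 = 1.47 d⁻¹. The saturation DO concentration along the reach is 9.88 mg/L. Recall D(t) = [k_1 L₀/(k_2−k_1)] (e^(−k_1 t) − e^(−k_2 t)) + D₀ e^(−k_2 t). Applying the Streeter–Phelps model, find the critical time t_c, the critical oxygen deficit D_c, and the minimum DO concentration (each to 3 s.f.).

t_c = [1/(k_2−k_1)] ln[(k_2/k_1)(1 − D₀(k_2−k_1)/(k_1 L₀))]
= [1/(1.47−0.322)] ln[(1.47/0.322)(1 − 2.25×1.148/(0.322×48.6))]
= (1/1.148) ln[4.565 × 0.8349] = 0.8711 × ln(3.812) = 0.8711 × 1.338 = 1.166 d.
D_c = (k_1/k_2) L₀ e^(−k_1 t_c) = (0.322/1.47) × 48.6 × e^(−0.322×1.166) = 0.2190 × 48.6 × 0.6871 = 7.314 mg/L.
Minimum DO = C_s − D_c = 9.88 − 7.314 = 2.566 mg/L.

t_c ≈ 1.17 d; D_c ≈ 7.31 mg/L; min DO ≈ 2.57 mg/L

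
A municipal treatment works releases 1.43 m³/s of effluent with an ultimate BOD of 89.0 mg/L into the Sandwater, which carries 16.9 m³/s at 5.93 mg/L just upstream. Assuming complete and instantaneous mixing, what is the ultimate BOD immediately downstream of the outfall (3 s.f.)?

Flow-weighted mixing: C = (Q_r C_r + Q_w C_w)/(Q_r + Q_w)
= (16.9×5.93 + 1.43×89.0)/(16.9 + 1.43) = 227.5/18.33 = 12.41 mg/L.

12.4 mg/L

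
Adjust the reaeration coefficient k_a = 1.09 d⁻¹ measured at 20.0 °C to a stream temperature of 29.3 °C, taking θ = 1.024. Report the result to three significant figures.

k_a ≈ 1.36 d⁻¹

k_a(T₂) = k_a(T₁) · θ^(T₂−T₁) = 1.09 × 1.024^(29.3−20.0)
= 1.09 × 1.024^9.30 = 1.09 × 1.247 = 1.359 d⁻¹.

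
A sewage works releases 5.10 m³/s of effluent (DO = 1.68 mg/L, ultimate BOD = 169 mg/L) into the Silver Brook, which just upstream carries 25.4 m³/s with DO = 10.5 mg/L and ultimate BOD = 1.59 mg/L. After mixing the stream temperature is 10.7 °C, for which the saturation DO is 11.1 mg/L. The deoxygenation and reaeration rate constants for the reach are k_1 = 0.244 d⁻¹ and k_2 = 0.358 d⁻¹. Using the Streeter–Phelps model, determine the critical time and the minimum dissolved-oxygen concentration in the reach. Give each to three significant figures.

t_c ≈ 3.07 d; minimum DO ≈ 1.57 mg/L

Mixed DO = (25.4×10.5 + 5.10×1.68)/(25.4+5.10) = 275.3/30.50 = 9.025 mg/L.
Mixed L₀ = (25.4×1.59 + 5.10×169)/(30.50) = 902.3/30.50 = 29.58 mg/L.
Initial deficit D₀ = C_s − DO₀ = 11.1 − 9.025 = 2.075 mg/L.
t_c = (1/0.1140) ln[(0.358/0.244)(1 − 2.075×0.1140/(0.244×29.58))] = 8.772 × ln(1.419) = 3.071 d.
D_c = (0.244/0.358) × 29.58 × e^(−0.244×3.071) = 0.6816 × 29.58 × 0.4727 = 9.532 mg/L.
Minimum DO = 11.1 − 9.532 = 1.568 mg/L.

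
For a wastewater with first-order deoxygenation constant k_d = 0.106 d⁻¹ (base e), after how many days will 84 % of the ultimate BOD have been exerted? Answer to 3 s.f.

t ≈ 17.3 d

y/L₀ = 1 − e^(−k_d t) = 0.84 ⇒ e^(−k_d t) = 0.160
t = −ln(0.160) / 0.106 = 1.833 / 0.106 = 17.29 d.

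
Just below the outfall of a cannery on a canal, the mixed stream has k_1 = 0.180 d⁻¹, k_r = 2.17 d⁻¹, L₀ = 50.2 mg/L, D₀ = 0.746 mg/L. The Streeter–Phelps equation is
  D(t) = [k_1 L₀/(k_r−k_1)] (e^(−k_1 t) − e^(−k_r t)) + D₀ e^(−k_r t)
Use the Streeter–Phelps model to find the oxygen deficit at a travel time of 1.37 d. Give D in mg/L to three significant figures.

D ≈ 3.35 mg/L

k_1 L₀/(k_r−k_1) = 0.180×50.2/(2.17−0.180) = 9.036/1.990 = 4.541 mg/L.
e^(−k_1 t) = e^(−0.180×1.370) = 0.7815; e^(−k_r t) = e^(−2.17×1.370) = 0.05115.
D = 4.541 × (0.7815 − 0.05115) + 0.746 × 0.05115 = 3.316 + 0.03816 = 3.354 mg/L.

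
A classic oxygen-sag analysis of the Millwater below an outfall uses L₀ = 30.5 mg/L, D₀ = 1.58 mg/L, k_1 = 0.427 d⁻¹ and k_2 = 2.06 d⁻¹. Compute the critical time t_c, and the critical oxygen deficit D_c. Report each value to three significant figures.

t_c = [1/(k_2−k_1)] ln[(k_2/k_1)(1 − D₀(k_2−k_1)/(k_1 L₀))]
= [1/(2.06−0.427)] ln[(2.06/0.427)(1 − 1.58×1.633/(0.427×30.5))]
= (1/1.633) ln[4.824 × 0.8019] = 0.6124 × ln(3.869) = 0.6124 × 1.353 = 0.8285 d.
D_c = (k_1/k_2) L₀ e^(−k_1 t_c) = (0.427/2.06) × 30.5 × e^(−0.427×0.8285) = 0.2073 × 30.5 × 0.7020 = 4.438 mg/L.

t_c ≈ 0.828 d; D_c ≈ 4.44 mg/L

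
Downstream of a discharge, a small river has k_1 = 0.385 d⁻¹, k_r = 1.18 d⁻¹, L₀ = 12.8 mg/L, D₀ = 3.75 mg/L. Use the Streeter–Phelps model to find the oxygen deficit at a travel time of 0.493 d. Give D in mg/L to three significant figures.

D ≈ 3.76 mg/L

k_1 L₀/(k_r−k_1) = 0.385×12.8/(1.18−0.385) = 4.928/0.7950 = 6.199 mg/L.
e^(−k_1 t) = e^(−0.385×0.4930) = 0.8271; e^(−k_r t) = e^(−1.18×0.4930) = 0.5589.
D = 6.199 × (0.8271 − 0.5589) + 3.75 × 0.5589 = 1.662 + 2.096 = 3.758 mg/L.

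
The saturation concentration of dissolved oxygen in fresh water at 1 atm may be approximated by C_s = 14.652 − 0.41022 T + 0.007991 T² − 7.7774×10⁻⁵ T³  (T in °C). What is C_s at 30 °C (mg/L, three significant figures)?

C_s = 14.652 − 0.41022×30 + 0.007991×30² − 7.7774×10⁻⁵×30³ = 7.437 mg/L.

C_s ≈ 7.44 mg/L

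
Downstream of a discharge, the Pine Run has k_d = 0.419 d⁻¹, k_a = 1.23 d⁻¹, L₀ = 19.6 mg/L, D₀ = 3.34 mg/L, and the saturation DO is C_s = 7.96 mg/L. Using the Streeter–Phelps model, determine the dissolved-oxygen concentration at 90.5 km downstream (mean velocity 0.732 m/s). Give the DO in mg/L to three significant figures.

DO ≈ 3.57 mg/L

Travel time t = x/v = 90.5 km / (0.732 m/s) = 90500 m / 0.732 m/s = 123600 s = 1.431 d.
k_d L₀/(k_a−k_d) = 0.419×19.6/(1.23−0.419) = 8.212/0.8110 = 10.13 mg/L.
e^(−k_d t) = e^(−0.419×1.431) = 0.5490; e^(−k_a t) = e^(−1.23×1.431) = 0.1720.
D = 10.13 × (0.5490 − 0.1720) + 3.34 × 0.1720 = 3.818 + 0.5746 = 4.392 mg/L.
DO = C_s − D = 7.96 − 4.392 = 3.568 mg/L.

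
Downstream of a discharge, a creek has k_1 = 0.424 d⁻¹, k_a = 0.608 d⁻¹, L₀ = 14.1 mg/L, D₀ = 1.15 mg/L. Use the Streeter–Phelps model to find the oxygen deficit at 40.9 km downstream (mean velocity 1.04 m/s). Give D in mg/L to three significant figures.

Travel time t = x/v = 40.9 km / (1.04 m/s) = 40900 m / 1.04 m/s = 39330 s = 0.4552 d.
k_1 L₀/(k_a−k_1) = 0.424×14.1/(0.608−0.424) = 5.978/0.1840 = 32.49 mg/L.
e^(−k_1 t) = e^(−0.424×0.4552) = 0.8245; e^(−k_a t) = e^(−0.608×0.4552) = 0.7582.
D = 32.49 × (0.8245 − 0.7582) + 1.15 × 0.7582 = 2.152 + 0.8720 = 3.024 mg/L.

D ≈ 3.02 mg/L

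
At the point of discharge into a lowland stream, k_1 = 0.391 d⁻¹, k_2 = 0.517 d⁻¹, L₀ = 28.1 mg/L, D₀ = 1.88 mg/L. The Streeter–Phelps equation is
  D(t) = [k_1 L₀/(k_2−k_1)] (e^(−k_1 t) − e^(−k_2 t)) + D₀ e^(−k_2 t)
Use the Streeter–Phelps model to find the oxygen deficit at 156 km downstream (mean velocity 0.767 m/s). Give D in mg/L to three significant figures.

Travel time t = x/v = 156 km / (0.767 m/s) = 156000 m / 0.767 m/s = 203400 s = 2.354 d.
k_1 L₀/(k_2−k_1) = 0.391×28.1/(0.517−0.391) = 10.99/0.1260 = 87.20 mg/L.
e^(−k_1 t) = e^(−0.391×2.354) = 0.3983; e^(−k_2 t) = e^(−0.517×2.354) = 0.2961.
D = 87.20 × (0.3983 − 0.2961) + 1.88 × 0.2961 = 8.915 + 0.5567 = 9.472 mg/L.

D ≈ 9.47 mg/L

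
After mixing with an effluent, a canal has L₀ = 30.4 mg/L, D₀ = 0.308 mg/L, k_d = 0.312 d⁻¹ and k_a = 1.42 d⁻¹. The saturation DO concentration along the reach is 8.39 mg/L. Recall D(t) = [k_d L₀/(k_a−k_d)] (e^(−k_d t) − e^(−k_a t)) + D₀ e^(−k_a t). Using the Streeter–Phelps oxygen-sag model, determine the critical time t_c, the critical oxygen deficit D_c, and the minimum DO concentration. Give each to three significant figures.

With k_a/k_d = 4.551 and 1 − D₀(k_a−k_d)/(k_d L₀) = 0.9640,
t_c = ln(4.551 × 0.9640) / (1.42 − 0.312) = ln(4.388) / 1.108 = 1.479/1.108 = 1.335 d.
L(t_c) = L₀ e^(−k_d t_c) = 30.4 × 0.6594 = 20.05 mg/L, and at the critical point k_a D_c = k_d L, so D_c = (0.312/1.42) × 20.05 = 4.405 mg/L.
Minimum DO = C_s − D_c = 8.39 − 4.405 = 3.985 mg/L.

t_c ≈ 1.33 d; D_c ≈ 4.40 mg/L; min DO ≈ 3.99 mg/L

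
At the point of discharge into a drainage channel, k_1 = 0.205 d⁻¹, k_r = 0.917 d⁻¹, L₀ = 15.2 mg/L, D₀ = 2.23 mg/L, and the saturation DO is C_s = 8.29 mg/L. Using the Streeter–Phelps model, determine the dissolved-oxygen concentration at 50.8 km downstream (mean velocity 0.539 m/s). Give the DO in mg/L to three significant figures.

Travel time t = x/v = 50.8 km / (0.539 m/s) = 50800 m / 0.539 m/s = 94250 s = 1.091 d.
k_1 L₀/(k_r−k_1) = 0.205×15.2/(0.917−0.205) = 3.116/0.7120 = 4.376 mg/L.
e^(−k_1 t) = e^(−0.205×1.091) = 0.7996; e^(−k_r t) = e^(−0.917×1.091) = 0.3678.
D = 4.376 × (0.7996 − 0.3678) + 2.23 × 0.3678 = 1.890 + 0.8201 = 2.710 mg/L.
DO = C_s − D = 8.29 − 2.710 = 5.580 mg/L.

DO ≈ 5.58 mg/L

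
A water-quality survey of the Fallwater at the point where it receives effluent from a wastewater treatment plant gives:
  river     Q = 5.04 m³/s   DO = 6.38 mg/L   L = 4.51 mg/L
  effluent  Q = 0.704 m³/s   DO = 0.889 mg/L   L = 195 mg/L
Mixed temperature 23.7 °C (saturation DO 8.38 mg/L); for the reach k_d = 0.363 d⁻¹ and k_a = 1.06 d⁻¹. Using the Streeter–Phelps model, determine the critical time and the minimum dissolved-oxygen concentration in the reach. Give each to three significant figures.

t_c ≈ 1.25 d; minimum DO ≈ 2.31 mg/L

Mixed DO = (5.04×6.38 + 0.704×0.889)/(5.04+0.704) = 32.78/5.744 = 5.707 mg/L.
Mixed L₀ = (5.04×4.51 + 0.704×195)/(5.744) = 160.0/5.744 = 27.86 mg/L.
Initial deficit D₀ = C_s − DO₀ = 8.38 − 5.707 = 2.673 mg/L.
t_c = (1/0.6970) ln[(1.06/0.363)(1 − 2.673×0.6970/(0.363×27.86))] = 1.435 × ln(2.382) = 1.245 d.
D_c = (0.363/1.06) × 27.86 × e^(−0.363×1.245) = 0.3425 × 27.86 × 0.6363 = 6.070 mg/L.
Minimum DO = 8.38 − 6.070 = 2.310 mg/L.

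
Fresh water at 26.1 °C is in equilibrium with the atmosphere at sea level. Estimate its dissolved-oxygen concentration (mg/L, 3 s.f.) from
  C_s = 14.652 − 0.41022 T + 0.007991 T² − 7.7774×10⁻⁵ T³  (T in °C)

C_s ≈ 8.01 mg/L

C_s = 14.652 − 0.41022×26.1 + 0.007991×26.1² − 7.7774×10⁻⁵×26.1³ = 8.006 mg/L.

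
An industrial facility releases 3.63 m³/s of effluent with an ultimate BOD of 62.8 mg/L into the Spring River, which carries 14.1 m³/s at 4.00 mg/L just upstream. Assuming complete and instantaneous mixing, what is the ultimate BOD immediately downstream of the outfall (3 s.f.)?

Flow-weighted mixing: C = (Q_r C_r + Q_w C_w)/(Q_r + Q_w)
= (14.1×4.00 + 3.63×62.8)/(14.1 + 3.63) = 284.4/17.73 = 16.04 mg/L.

16.0 mg/L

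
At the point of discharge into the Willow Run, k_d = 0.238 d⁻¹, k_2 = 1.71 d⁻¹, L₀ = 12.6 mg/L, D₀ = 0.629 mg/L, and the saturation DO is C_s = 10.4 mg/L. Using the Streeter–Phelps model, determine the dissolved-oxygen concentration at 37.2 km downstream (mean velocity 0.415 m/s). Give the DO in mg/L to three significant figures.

Travel time t = x/v = 37.2 km / (0.415 m/s) = 37200 m / 0.415 m/s = 89640 s = 1.037 d.
k_d L₀/(k_2−k_d) = 0.238×12.6/(1.71−0.238) = 2.999/1.472 = 2.037 mg/L.
e^(−k_d t) = e^(−0.238×1.037) = 0.7812; e^(−k_2 t) = e^(−1.71×1.037) = 0.1696.
D = 2.037 × (0.7812 − 0.1696) + 0.629 × 0.1696 = 1.246 + 0.1067 = 1.353 mg/L.
DO = C_s − D = 10.4 − 1.353 = 9.047 mg/L.

DO ≈ 9.05 mg/L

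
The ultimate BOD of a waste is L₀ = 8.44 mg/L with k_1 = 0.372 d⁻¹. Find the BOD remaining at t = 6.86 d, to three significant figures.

L_t = L₀ e^(−k_1 t) = 8.44 × e^(−0.372×6.86) = 8.44 × 0.07793 = 0.6577 mg/L.

L ≈ 0.658 mg/L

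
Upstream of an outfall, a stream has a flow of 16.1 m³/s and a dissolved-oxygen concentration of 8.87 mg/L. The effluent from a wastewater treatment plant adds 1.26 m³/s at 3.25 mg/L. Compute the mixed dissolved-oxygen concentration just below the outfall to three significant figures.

8.46 mg/L

Flow-weighted mixing: C = (Q_r C_r + Q_w C_w)/(Q_r + Q_w)
= (16.1×8.87 + 1.26×3.25)/(16.1 + 1.26) = 146.9/17.36 = 8.462 mg/L.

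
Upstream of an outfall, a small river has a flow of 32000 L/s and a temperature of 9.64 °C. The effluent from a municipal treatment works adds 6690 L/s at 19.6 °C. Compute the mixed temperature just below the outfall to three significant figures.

11.4 °C

Flow-weighted mixing: C = (Q_r C_r + Q_w C_w)/(Q_r + Q_w)
= (32000×9.64 + 6690×19.6)/(32000 + 6690) = 439600/38690 = 11.36 °C.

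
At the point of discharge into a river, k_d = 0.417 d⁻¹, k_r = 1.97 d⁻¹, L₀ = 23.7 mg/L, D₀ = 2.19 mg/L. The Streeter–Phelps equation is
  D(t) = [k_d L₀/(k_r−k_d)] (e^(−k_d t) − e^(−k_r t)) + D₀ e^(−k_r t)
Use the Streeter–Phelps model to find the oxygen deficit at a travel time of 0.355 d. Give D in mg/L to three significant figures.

D ≈ 3.41 mg/L

k_d L₀/(k_r−k_d) = 0.417×23.7/(1.97−0.417) = 9.883/1.553 = 6.364 mg/L.
e^(−k_d t) = e^(−0.417×0.3550) = 0.8624; e^(−k_r t) = e^(−1.97×0.3550) = 0.4969.
D = 6.364 × (0.8624 − 0.4969) + 2.19 × 0.4969 = 2.326 + 1.088 = 3.414 mg/L.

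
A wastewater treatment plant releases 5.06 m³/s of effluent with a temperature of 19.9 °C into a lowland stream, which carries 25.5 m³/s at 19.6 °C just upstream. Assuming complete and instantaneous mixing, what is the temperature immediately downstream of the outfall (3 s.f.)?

Flow-weighted mixing: C = (Q_r C_r + Q_w C_w)/(Q_r + Q_w)
= (25.5×19.6 + 5.06×19.9)/(25.5 + 5.06) = 600.5/30.56 = 19.65 °C.

19.6 °C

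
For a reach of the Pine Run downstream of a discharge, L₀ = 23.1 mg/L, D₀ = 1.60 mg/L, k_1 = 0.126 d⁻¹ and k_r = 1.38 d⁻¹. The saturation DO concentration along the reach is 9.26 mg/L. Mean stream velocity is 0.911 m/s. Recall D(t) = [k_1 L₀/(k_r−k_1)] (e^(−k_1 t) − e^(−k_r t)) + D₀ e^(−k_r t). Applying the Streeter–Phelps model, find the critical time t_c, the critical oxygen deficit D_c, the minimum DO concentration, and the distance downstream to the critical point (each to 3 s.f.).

t_c ≈ 0.976 d; D_c ≈ 1.86 mg/L; min DO ≈ 7.40 mg/L; x_c ≈ 76.9 km

At the critical point dD/dt = 0, so k_1 L₀ e^(−k_1 t) = k_r D. Substituting D(t) from the Streeter–Phelps equation and solving for t gives
t_c = ln[(k_r/k_1)(1 − D₀(k_r−k_1)/(k_1 L₀))] / (k_r−k_1).
Here k_r−k_1 = 1.254 d⁻¹ and 1 − D₀(k_r−k_1)/(k_1 L₀) = 1 − 1.60×1.254/(0.126×23.1) = 0.3107, so
t_c = ln(10.95 × 0.3107) / 1.254 = 1.224 / 1.254 = 0.9765 d.
L(t_c) = L₀ e^(−k_1 t_c) = 23.1 × 0.8842 = 20.43 mg/L, and at the critical point k_r D_c = k_1 L, so D_c = (0.126/1.38) × 20.43 = 1.865 mg/L.
Minimum DO = C_s − D_c = 9.26 − 1.865 = 7.395 mg/L.
x_c = v t_c = 0.911 m/s × 0.9765 d × 86400 s/d = 76860 m ≈ 76.9 km.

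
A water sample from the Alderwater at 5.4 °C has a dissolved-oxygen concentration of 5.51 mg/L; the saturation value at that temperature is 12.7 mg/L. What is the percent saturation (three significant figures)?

% saturation = C/C_s × 100 = 5.51/12.7 × 100 = 43.4 %.

43.4 % saturation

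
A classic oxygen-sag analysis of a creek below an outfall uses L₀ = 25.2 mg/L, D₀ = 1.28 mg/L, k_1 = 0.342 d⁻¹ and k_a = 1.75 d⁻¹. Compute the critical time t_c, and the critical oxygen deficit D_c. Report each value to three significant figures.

t_c = [1/(k_a−k_1)] ln[(k_a/k_1)(1 − D₀(k_a−k_1)/(k_1 L₀))]
= [1/(1.75−0.342)] ln[(1.75/0.342)(1 − 1.28×1.408/(0.342×25.2))]
= (1/1.408) ln[5.117 × 0.7909] = 0.7102 × ln(4.047) = 0.7102 × 1.398 = 0.9929 d.
L(t_c) = L₀ e^(−k_1 t_c) = 25.2 × 0.7121 = 17.94 mg/L, and at the critical point k_a D_c = k_1 L, so D_c = (0.342/1.75) × 17.94 = 3.507 mg/L.

t_c ≈ 0.993 d; D_c ≈ 3.51 mg/L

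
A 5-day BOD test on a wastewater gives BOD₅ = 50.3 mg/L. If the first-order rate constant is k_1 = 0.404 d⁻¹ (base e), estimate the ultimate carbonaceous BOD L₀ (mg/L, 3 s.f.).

L₀ ≈ 58.0 mg/L

BOD₅ = L₀(1 − e^(−5k_1)) ⇒ L₀ = BOD₅ / (1 − e^(−5×0.404))
= 50.3 / (1 − 0.1327) = 50.3 / 0.8673 = 57.99 mg/L.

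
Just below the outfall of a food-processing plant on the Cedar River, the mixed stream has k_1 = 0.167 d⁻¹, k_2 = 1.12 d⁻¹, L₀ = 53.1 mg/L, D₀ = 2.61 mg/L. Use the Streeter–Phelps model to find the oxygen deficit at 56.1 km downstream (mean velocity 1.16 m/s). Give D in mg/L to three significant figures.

Travel time t = x/v = 56.1 km / (1.16 m/s) = 56100 m / 1.16 m/s = 48360 s = 0.5597 d.
k_1 L₀/(k_2−k_1) = 0.167×53.1/(1.12−0.167) = 8.868/0.9530 = 9.305 mg/L.
e^(−k_1 t) = e^(−0.167×0.5597) = 0.9108; e^(−k_2 t) = e^(−1.12×0.5597) = 0.5342.
D = 9.305 × (0.9108 − 0.5342) + 2.61 × 0.5342 = 3.504 + 1.394 = 4.898 mg/L.

D ≈ 4.90 mg/L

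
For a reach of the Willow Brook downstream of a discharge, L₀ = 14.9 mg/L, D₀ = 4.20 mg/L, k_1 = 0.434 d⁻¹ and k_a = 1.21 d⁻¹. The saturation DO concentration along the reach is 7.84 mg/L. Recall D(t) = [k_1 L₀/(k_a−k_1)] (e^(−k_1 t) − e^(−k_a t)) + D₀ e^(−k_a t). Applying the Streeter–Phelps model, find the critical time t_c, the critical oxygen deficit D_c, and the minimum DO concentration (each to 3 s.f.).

t_c ≈ 0.418 d; D_c ≈ 4.46 mg/L; min DO ≈ 3.38 mg/L

At the critical point dD/dt = 0, so k_1 L₀ e^(−k_1 t) = k_a D. Substituting D(t) from the Streeter–Phelps equation and solving for t gives
t_c = ln[(k_a/k_1)(1 − D₀(k_a−k_1)/(k_1 L₀))] / (k_a−k_1).
Here k_a−k_1 = 0.7760 d⁻¹ and 1 − D₀(k_a−k_1)/(k_1 L₀) = 1 − 4.20×0.7760/(0.434×14.9) = 0.4960, so
t_c = ln(2.788 × 0.4960) / 0.7760 = 0.3241 / 0.7760 = 0.4177 d.
L(t_c) = L₀ e^(−k_1 t_c) = 14.9 × 0.8342 = 12.43 mg/L, and at the critical point k_a D_c = k_1 L, so D_c = (0.434/1.21) × 12.43 = 4.458 mg/L.
Minimum DO = C_s − D_c = 7.84 − 4.458 = 3.382 mg/L.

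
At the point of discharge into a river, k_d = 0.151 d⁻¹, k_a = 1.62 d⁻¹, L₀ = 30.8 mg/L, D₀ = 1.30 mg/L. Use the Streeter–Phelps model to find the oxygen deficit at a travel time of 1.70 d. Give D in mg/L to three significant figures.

D ≈ 2.33 mg/L

k_d L₀/(k_a−k_d) = 0.151×30.8/(1.62−0.151) = 4.651/1.469 = 3.166 mg/L.
e^(−k_d t) = e^(−0.151×1.700) = 0.7736; e^(−k_a t) = e^(−1.62×1.700) = 0.06367.
D = 3.166 × (0.7736 − 0.06367) + 1.30 × 0.06367 = 2.248 + 0.08277 = 2.330 mg/L.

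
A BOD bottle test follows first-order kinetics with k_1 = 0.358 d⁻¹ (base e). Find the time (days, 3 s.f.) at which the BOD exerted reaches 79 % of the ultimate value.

y/L₀ = 1 − e^(−k_1 t) = 0.79 ⇒ e^(−k_1 t) = 0.210
t = −ln(0.210) / 0.358 = 1.561 / 0.358 = 4.359 d.

t ≈ 4.36 d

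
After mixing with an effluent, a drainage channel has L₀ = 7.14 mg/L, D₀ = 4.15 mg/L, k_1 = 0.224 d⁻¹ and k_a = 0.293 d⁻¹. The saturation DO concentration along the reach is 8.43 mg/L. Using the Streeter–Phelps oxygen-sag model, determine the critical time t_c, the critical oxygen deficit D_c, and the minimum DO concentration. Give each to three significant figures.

t_c ≈ 1.03 d; D_c ≈ 4.33 mg/L; min DO ≈ 4.10 mg/L

With k_a/k_1 = 1.308 and 1 − D₀(k_a−k_1)/(k_1 L₀) = 0.8210,
t_c = ln(1.308 × 0.8210) / (0.293 − 0.224) = ln(1.074) / 0.06900 = 0.07125/0.06900 = 1.033 d.
L(t_c) = L₀ e^(−k_1 t_c) = 7.14 × 0.7935 = 5.666 mg/L, and at the critical point k_a D_c = k_1 L, so D_c = (0.224/0.293) × 5.666 = 4.331 mg/L.
Minimum DO = C_s − D_c = 8.43 − 4.331 = 4.099 mg/L.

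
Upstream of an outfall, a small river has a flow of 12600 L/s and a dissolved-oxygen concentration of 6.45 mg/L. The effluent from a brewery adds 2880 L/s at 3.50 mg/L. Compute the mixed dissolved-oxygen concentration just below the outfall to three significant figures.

5.90 mg/L

Flow-weighted mixing: C = (Q_r C_r + Q_w C_w)/(Q_r + Q_w)
= (12600×6.45 + 2880×3.50)/(12600 + 2880) = 91350/15480 = 5.901 mg/L.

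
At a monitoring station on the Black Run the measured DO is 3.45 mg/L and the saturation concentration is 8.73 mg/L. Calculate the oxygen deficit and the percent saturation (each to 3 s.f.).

D = C_s − C = 8.73 − 3.45 = 5.28 mg/L.
% saturation = 3.45/8.73 × 100 = 39.5 %.

D ≈ 5.28 mg/L; 39.5 % saturation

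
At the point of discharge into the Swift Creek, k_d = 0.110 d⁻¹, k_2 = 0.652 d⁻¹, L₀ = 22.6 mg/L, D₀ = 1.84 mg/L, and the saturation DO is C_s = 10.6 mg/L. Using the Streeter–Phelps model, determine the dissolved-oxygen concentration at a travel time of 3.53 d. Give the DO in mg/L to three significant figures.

k_d L₀/(k_2−k_d) = 0.110×22.6/(0.652−0.110) = 2.486/0.5420 = 4.587 mg/L.
e^(−k_d t) = e^(−0.110×3.530) = 0.6782; e^(−k_2 t) = e^(−0.652×3.530) = 0.1001.
D = 4.587 × (0.6782 − 0.1001) + 1.84 × 0.1001 = 2.652 + 0.1842 = 2.836 mg/L.
DO = C_s − D = 10.6 − 2.836 = 7.764 mg/L.

DO ≈ 7.76 mg/L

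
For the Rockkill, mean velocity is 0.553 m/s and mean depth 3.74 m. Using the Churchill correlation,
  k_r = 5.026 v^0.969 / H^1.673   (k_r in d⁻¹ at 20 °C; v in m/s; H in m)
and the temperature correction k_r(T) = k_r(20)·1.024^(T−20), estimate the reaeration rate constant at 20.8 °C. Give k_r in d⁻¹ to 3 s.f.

k_r(20) = 5.026 × 0.553^0.969 / 3.74^1.673 = 5.026 × 0.5632 / 9.087 = 0.3115 d⁻¹.
k_r(20.8) = 0.3115 × 1.024^(20.8−20) = 0.3115 × 1.019 = 0.3175 d⁻¹.

k_r ≈ 0.318 d⁻¹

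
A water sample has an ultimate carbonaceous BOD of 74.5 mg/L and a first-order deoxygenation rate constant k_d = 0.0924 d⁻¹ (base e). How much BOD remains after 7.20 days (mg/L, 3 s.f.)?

L ≈ 38.3 mg/L

L_t = L₀ e^(−k_d t) = 74.5 × e^(−0.0924×7.20) = 74.5 × 0.5141 = 38.30 mg/L.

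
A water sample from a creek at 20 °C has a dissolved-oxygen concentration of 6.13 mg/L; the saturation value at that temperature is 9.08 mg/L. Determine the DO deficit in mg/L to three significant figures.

D ≈ 2.95 mg/L

D = C_s − C = 9.08 − 6.13 = 2.95 mg/L.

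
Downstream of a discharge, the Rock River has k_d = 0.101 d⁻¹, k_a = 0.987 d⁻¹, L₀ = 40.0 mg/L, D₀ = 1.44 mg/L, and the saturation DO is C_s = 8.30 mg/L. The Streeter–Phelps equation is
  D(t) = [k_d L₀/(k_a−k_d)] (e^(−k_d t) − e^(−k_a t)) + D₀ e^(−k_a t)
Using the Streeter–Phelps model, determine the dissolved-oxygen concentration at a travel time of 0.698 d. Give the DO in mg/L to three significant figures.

k_d L₀/(k_a−k_d) = 0.101×40.0/(0.987−0.101) = 4.040/0.8860 = 4.560 mg/L.
e^(−k_d t) = e^(−0.101×0.6980) = 0.9319; e^(−k_a t) = e^(−0.987×0.6980) = 0.5021.
D = 4.560 × (0.9319 − 0.5021) + 1.44 × 0.5021 = 1.960 + 0.7230 = 2.683 mg/L.
DO = C_s − D = 8.30 − 2.683 = 5.617 mg/L.

DO ≈ 5.62 mg/L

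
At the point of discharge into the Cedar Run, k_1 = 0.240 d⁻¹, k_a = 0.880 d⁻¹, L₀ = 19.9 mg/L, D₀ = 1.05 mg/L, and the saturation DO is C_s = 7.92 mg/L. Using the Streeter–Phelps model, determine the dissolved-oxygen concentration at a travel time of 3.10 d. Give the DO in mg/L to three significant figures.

DO ≈ 4.79 mg/L

k_1 L₀/(k_a−k_1) = 0.240×19.9/(0.880−0.240) = 4.776/0.6400 = 7.462 mg/L.
e^(−k_1 t) = e^(−0.240×3.100) = 0.4752; e^(−k_a t) = e^(−0.880×3.100) = 0.06535.
D = 7.462 × (0.4752 − 0.06535) + 1.05 × 0.06535 = 3.059 + 0.06862 = 3.127 mg/L.
DO = C_s − D = 7.92 − 3.127 = 4.793 mg/L.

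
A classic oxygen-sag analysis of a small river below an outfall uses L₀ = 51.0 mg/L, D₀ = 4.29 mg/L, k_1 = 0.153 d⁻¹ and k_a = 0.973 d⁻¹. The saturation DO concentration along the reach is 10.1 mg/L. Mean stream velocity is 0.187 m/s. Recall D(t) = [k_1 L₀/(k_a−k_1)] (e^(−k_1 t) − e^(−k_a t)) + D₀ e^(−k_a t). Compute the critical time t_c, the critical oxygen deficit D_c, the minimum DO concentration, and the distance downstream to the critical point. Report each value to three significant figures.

t_c ≈ 1.53 d; D_c ≈ 6.35 mg/L; min DO ≈ 3.75 mg/L; x_c ≈ 24.6 km

At the critical point dD/dt = 0, so k_1 L₀ e^(−k_1 t) = k_a D. Substituting D(t) from the Streeter–Phelps equation and solving for t gives
t_c = ln[(k_a/k_1)(1 − D₀(k_a−k_1)/(k_1 L₀))] / (k_a−k_1).
Here k_a−k_1 = 0.8200 d⁻¹ and 1 − D₀(k_a−k_1)/(k_1 L₀) = 1 − 4.29×0.8200/(0.153×51.0) = 0.5492, so
t_c = ln(6.359 × 0.5492) / 0.8200 = 1.251 / 0.8200 = 1.525 d.
L(t_c) = L₀ e^(−k_1 t_c) = 51.0 × 0.7919 = 40.39 mg/L, and at the critical point k_a D_c = k_1 L, so D_c = (0.153/0.973) × 40.39 = 6.351 mg/L.
Minimum DO = C_s − D_c = 10.1 − 6.351 = 3.749 mg/L.
x_c = v t_c = 0.187 m/s × 1.525 d × 86400 s/d = 24640 m ≈ 24.6 km.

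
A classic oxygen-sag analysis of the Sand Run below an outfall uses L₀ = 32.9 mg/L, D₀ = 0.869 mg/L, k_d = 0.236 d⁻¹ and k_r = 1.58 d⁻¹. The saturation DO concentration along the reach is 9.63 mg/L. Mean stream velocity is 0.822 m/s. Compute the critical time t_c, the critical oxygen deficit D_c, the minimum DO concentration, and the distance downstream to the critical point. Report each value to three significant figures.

t_c = [1/(k_r−k_d)] ln[(k_r/k_d)(1 − D₀(k_r−k_d)/(k_d L₀))]
= [1/(1.58−0.236)] ln[(1.58/0.236)(1 − 0.869×1.344/(0.236×32.9))]
= (1/1.344) ln[6.695 × 0.8496] = 0.7440 × ln(5.688) = 0.7440 × 1.738 = 1.293 d.
L(t_c) = L₀ e^(−k_d t_c) = 32.9 × 0.7369 = 24.25 mg/L, and at the critical point k_r D_c = k_d L, so D_c = (0.236/1.58) × 24.25 = 3.621 mg/L.
Minimum DO = C_s − D_c = 9.63 − 3.621 = 6.009 mg/L.
x_c = v t_c = 0.822 m/s × 1.293 d × 86400 s/d = 91860 m ≈ 91.9 km.

t_c ≈ 1.29 d; D_c ≈ 3.62 mg/L; min DO ≈ 6.01 mg/L; x_c ≈ 91.9 km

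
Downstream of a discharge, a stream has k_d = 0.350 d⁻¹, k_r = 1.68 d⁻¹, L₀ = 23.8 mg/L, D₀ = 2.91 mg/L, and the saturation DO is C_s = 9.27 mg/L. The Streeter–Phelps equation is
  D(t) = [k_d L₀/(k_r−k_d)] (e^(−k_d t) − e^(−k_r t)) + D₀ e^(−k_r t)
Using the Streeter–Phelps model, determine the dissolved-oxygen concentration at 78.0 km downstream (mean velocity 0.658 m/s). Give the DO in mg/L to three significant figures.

DO ≈ 5.73 mg/L

Travel time t = x/v = 78.0 km / (0.658 m/s) = 78000 m / 0.658 m/s = 118500 s = 1.372 d.
k_d L₀/(k_r−k_d) = 0.350×23.8/(1.68−0.350) = 8.330/1.330 = 6.263 mg/L.
e^(−k_d t) = e^(−0.350×1.372) = 0.6187; e^(−k_r t) = e^(−1.68×1.372) = 0.09976.
D = 6.263 × (0.6187 − 0.09976) + 2.91 × 0.09976 = 3.250 + 0.2903 = 3.540 mg/L.
DO = C_s − D = 9.27 − 3.540 = 5.730 mg/L.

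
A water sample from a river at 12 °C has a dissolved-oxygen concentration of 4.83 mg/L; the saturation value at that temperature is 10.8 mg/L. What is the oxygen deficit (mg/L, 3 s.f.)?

D = C_s − C = 10.8 − 4.83 = 5.97 mg/L.

D ≈ 5.97 mg/L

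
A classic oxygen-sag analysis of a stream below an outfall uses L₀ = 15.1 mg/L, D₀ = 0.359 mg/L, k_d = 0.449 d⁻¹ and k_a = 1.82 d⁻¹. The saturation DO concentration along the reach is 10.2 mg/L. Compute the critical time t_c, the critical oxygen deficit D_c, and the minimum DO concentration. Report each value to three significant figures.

At the critical point dD/dt = 0, so k_d L₀ e^(−k_d t) = k_a D. Substituting D(t) from the Streeter–Phelps equation and solving for t gives
t_c = ln[(k_a/k_d)(1 − D₀(k_a−k_d)/(k_d L₀))] / (k_a−k_d).
Here k_a−k_d = 1.371 d⁻¹ and 1 − D₀(k_a−k_d)/(k_d L₀) = 1 − 0.359×1.371/(0.449×15.1) = 0.9274, so
t_c = ln(4.053 × 0.9274) / 1.371 = 1.324 / 1.371 = 0.9659 d.
D_c = (k_d/k_a) L₀ e^(−k_d t_c) = (0.449/1.82) × 15.1 × e^(−0.449×0.9659) = 0.2467 × 15.1 × 0.6481 = 2.414 mg/L.
Minimum DO = C_s − D_c = 10.2 − 2.414 = 7.786 mg/L.

t_c ≈ 0.966 d; D_c ≈ 2.41 mg/L; min DO ≈ 7.79 mg/L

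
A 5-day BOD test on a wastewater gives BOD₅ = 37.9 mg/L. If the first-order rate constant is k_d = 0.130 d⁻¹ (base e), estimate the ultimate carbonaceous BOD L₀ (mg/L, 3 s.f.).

L₀ ≈ 79.3 mg/L

BOD₅ = L₀(1 − e^(−5k_d)) ⇒ L₀ = BOD₅ / (1 − e^(−5×0.130))
= 37.9 / (1 − 0.5220) = 37.9 / 0.4780 = 79.30 mg/L.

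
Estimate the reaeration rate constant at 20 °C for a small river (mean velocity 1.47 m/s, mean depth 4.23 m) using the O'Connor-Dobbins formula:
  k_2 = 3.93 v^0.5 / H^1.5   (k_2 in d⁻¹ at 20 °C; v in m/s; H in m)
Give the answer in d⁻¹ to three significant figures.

k_2 ≈ 0.548 d⁻¹

k_2 = 3.93 × 1.47^0.5 / 4.23^1.5 = 3.93 × 1.212 / 8.700 = 0.5477 d⁻¹.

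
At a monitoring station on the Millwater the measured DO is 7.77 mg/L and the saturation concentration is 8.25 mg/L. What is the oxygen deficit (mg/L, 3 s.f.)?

D = C_s − C = 8.25 − 7.77 = 0.480 mg/L.

D ≈ 0.480 mg/L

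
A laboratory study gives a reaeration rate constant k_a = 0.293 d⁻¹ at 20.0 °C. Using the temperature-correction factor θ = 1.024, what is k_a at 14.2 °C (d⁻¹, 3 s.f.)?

k_a ≈ 0.255 d⁻¹

k_a(T₂) = k_a(T₁) · θ^(T₂−T₁) = 0.293 × 1.024^(14.2−20.0)
= 0.293 × 1.024^-5.80 = 0.293 × 0.8715 = 0.2553 d⁻¹.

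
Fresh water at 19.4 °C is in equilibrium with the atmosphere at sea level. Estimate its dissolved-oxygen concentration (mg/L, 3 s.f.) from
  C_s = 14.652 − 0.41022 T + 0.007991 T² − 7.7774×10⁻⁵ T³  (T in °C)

C_s ≈ 9.13 mg/L

C_s = 14.652 − 0.41022×19.4 + 0.007991×19.4² − 7.7774×10⁻⁵×19.4³ = 9.133 mg/L.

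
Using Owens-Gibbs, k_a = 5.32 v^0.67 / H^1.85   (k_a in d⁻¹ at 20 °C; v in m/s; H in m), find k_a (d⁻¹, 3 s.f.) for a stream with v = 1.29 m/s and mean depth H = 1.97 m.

k_a ≈ 1.80 d⁻¹

k_a = 5.32 × 1.29^0.67 / 1.97^1.85 = 5.32 × 1.186 / 3.506 = 1.800 d⁻¹.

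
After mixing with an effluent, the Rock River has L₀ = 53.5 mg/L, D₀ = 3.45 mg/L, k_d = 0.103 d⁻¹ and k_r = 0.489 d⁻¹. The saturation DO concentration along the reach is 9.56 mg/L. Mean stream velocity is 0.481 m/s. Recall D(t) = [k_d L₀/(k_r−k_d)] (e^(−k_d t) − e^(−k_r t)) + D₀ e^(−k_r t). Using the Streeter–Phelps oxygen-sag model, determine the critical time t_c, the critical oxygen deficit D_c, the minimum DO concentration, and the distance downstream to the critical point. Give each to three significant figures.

With k_r/k_d = 4.748 and 1 − D₀(k_r−k_d)/(k_d L₀) = 0.7583,
t_c = ln(4.748 × 0.7583) / (0.489 − 0.103) = ln(3.600) / 0.3860 = 1.281/0.3860 = 3.319 d.
L(t_c) = L₀ e^(−k_d t_c) = 53.5 × 0.7105 = 38.01 mg/L, and at the critical point k_r D_c = k_d L, so D_c = (0.103/0.489) × 38.01 = 8.006 mg/L.
Minimum DO = C_s − D_c = 9.56 − 8.006 = 1.554 mg/L.
x_c = v t_c = 0.481 m/s × 3.319 d × 86400 s/d = 137900 m ≈ 138 km.

t_c ≈ 3.32 d; D_c ≈ 8.01 mg/L; min DO ≈ 1.55 mg/L; x_c ≈ 138 km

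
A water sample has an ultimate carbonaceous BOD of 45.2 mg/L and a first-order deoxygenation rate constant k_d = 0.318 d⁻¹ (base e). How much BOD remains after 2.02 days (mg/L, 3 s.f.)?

L_t = L₀ e^(−k_d t) = 45.2 × e^(−0.318×2.02) = 45.2 × 0.5260 = 23.78 mg/L.

L ≈ 23.8 mg/L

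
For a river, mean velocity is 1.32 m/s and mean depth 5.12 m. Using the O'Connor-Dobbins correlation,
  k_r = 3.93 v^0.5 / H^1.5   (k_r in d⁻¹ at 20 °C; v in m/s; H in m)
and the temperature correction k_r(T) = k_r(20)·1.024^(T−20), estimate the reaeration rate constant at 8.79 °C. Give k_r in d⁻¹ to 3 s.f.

k_r(20) = 3.93 × 1.32^0.5 / 5.12^1.5 = 3.93 × 1.149 / 11.59 = 0.3897 d⁻¹.
k_r(8.79) = 0.3897 × 1.024^(8.79−20) = 0.3897 × 0.7665 = 0.2988 d⁻¹.

k_r ≈ 0.299 d⁻¹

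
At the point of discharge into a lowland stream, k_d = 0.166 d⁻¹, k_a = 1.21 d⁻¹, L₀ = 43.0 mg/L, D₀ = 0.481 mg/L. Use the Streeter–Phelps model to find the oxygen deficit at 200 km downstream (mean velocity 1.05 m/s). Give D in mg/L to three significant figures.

D ≈ 4.30 mg/L

Travel time t = x/v = 200 km / (1.05 m/s) = 200000 m / 1.05 m/s = 190500 s = 2.205 d.
k_d L₀/(k_a−k_d) = 0.166×43.0/(1.21−0.166) = 7.138/1.044 = 6.837 mg/L.
e^(−k_d t) = e^(−0.166×2.205) = 0.6935; e^(−k_a t) = e^(−1.21×2.205) = 0.06942.
D = 6.837 × (0.6935 − 0.06942) + 0.481 × 0.06942 = 4.267 + 0.03339 = 4.301 mg/L.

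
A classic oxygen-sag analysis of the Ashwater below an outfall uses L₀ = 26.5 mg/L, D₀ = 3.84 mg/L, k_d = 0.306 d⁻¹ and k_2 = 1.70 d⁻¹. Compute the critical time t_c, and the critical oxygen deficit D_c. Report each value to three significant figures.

At the critical point dD/dt = 0, so k_d L₀ e^(−k_d t) = k_2 D. Substituting D(t) from the Streeter–Phelps equation and solving for t gives
t_c = ln[(k_2/k_d)(1 − D₀(k_2−k_d)/(k_d L₀))] / (k_2−k_d).
Here k_2−k_d = 1.394 d⁻¹ and 1 − D₀(k_2−k_d)/(k_d L₀) = 1 − 3.84×1.394/(0.306×26.5) = 0.3399, so
t_c = ln(5.556 × 0.3399) / 1.394 = 0.6356 / 1.394 = 0.4560 d.
L(t_c) = L₀ e^(−k_d t_c) = 26.5 × 0.8698 = 23.05 mg/L, and at the critical point k_2 D_c = k_d L, so D_c = (0.306/1.70) × 23.05 = 4.149 mg/L.

t_c ≈ 0.456 d; D_c ≈ 4.15 mg/L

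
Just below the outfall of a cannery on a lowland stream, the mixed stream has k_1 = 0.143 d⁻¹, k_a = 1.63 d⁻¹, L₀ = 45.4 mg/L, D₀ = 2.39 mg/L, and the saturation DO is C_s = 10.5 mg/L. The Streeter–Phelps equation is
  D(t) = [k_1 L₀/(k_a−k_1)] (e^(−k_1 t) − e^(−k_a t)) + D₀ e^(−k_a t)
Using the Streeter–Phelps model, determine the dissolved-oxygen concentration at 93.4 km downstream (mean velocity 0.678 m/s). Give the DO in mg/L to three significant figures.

Travel time t = x/v = 93.4 km / (0.678 m/s) = 93400 m / 0.678 m/s = 137800 s = 1.594 d.
k_1 L₀/(k_a−k_1) = 0.143×45.4/(1.63−0.143) = 6.492/1.487 = 4.366 mg/L.
e^(−k_1 t) = e^(−0.143×1.594) = 0.7961; e^(−k_a t) = e^(−1.63×1.594) = 0.07435.
D = 4.366 × (0.7961 − 0.07435) + 2.39 × 0.07435 = 3.151 + 0.1777 = 3.329 mg/L.
DO = C_s − D = 10.5 − 3.329 = 7.171 mg/L.

DO ≈ 7.17 mg/L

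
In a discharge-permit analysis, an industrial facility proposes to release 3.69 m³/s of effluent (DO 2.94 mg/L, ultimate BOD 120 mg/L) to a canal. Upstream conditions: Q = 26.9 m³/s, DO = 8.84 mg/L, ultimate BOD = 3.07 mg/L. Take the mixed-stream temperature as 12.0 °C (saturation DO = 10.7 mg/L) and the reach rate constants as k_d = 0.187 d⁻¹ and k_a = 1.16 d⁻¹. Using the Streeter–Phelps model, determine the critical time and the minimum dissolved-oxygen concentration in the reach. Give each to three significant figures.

t_c ≈ 0.324 d; minimum DO ≈ 8.09 mg/L

Mixed DO = (26.9×8.84 + 3.69×2.94)/(26.9+3.69) = 248.6/30.59 = 8.128 mg/L.
Mixed L₀ = (26.9×3.07 + 3.69×120)/(30.59) = 525.4/30.59 = 17.17 mg/L.
Initial deficit D₀ = C_s − DO₀ = 10.7 − 8.128 = 2.572 mg/L.
t_c = (1/0.9730) ln[(1.16/0.187)(1 − 2.572×0.9730/(0.187×17.17))] = 1.028 × ln(1.370) = 0.3237 d.
D_c = (0.187/1.16) × 17.17 × e^(−0.187×0.3237) = 0.1612 × 17.17 × 0.9413 = 2.606 mg/L.
Minimum DO = 10.7 − 2.606 = 8.094 mg/L.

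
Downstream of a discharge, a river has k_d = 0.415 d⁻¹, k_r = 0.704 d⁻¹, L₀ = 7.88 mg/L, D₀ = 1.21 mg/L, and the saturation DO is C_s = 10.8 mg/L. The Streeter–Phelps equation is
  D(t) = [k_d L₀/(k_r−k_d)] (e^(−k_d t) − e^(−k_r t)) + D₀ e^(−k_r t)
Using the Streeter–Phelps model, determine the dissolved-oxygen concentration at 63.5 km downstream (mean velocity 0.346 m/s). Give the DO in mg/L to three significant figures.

DO ≈ 8.38 mg/L

Travel time t = x/v = 63.5 km / (0.346 m/s) = 63500 m / 0.346 m/s = 183500 s = 2.124 d.
k_d L₀/(k_r−k_d) = 0.415×7.88/(0.704−0.415) = 3.270/0.2890 = 11.32 mg/L.
e^(−k_d t) = e^(−0.415×2.124) = 0.4142; e^(−k_r t) = e^(−0.704×2.124) = 0.2242.
D = 11.32 × (0.4142 − 0.2242) + 1.21 × 0.2242 = 2.150 + 0.2712 = 2.421 mg/L.
DO = C_s − D = 10.8 − 2.421 = 8.379 mg/L.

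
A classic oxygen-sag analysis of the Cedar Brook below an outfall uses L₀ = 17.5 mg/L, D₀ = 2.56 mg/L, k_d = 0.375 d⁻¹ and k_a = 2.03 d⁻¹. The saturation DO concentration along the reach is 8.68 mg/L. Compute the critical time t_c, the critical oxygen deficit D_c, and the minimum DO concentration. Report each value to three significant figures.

t_c ≈ 0.394 d; D_c ≈ 2.79 mg/L; min DO ≈ 5.89 mg/L

At the critical point dD/dt = 0, so k_d L₀ e^(−k_d t) = k_a D. Substituting D(t) from the Streeter–Phelps equation and solving for t gives
t_c = ln[(k_a/k_d)(1 − D₀(k_a−k_d)/(k_d L₀))] / (k_a−k_d).
Here k_a−k_d = 1.655 d⁻¹ and 1 − D₀(k_a−k_d)/(k_d L₀) = 1 − 2.56×1.655/(0.375×17.5) = 0.3544, so
t_c = ln(5.413 × 0.3544) / 1.655 = 0.6515 / 1.655 = 0.3937 d.
L(t_c) = L₀ e^(−k_d t_c) = 17.5 × 0.8628 = 15.10 mg/L, and at the critical point k_a D_c = k_d L, so D_c = (0.375/2.03) × 15.10 = 2.789 mg/L.
Minimum DO = C_s − D_c = 8.68 − 2.789 = 5.891 mg/L.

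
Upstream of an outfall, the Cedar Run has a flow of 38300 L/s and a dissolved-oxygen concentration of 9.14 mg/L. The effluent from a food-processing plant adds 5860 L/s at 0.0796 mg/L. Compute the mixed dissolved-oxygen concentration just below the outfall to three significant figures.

Flow-weighted mixing: C = (Q_r C_r + Q_w C_w)/(Q_r + Q_w)
= (38300×9.14 + 5860×0.0796)/(38300 + 5860) = 350500/44160 = 7.938 mg/L.

7.94 mg/L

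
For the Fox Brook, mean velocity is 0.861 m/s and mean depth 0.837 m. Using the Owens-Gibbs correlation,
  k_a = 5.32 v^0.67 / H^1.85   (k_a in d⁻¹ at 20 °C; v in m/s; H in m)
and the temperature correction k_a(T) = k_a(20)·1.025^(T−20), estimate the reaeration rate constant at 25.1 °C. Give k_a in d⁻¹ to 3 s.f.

k_a ≈ 7.59 d⁻¹

k_a(20) = 5.32 × 0.861^0.67 / 0.837^1.85 = 5.32 × 0.9046 / 0.7195 = 6.688 d⁻¹.
k_a(25.1) = 6.688 × 1.025^(25.1−20) = 6.688 × 1.134 = 7.586 d⁻¹.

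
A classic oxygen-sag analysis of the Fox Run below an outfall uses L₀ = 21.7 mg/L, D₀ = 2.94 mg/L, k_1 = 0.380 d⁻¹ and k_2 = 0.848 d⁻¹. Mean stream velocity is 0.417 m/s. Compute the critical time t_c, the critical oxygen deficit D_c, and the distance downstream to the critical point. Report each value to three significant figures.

t_c = [1/(k_2−k_1)] ln[(k_2/k_1)(1 − D₀(k_2−k_1)/(k_1 L₀))]
= [1/(0.848−0.380)] ln[(0.848/0.380)(1 − 2.94×0.4680/(0.380×21.7))]
= (1/0.4680) ln[2.232 × 0.8331] = 2.137 × ln(1.859) = 2.137 × 0.6202 = 1.325 d.
L(t_c) = L₀ e^(−k_1 t_c) = 21.7 × 0.6044 = 13.12 mg/L, and at the critical point k_2 D_c = k_1 L, so D_c = (0.380/0.848) × 13.12 = 5.877 mg/L.
x_c = v t_c = 0.417 m/s × 1.325 d × 86400 s/d = 47740 m ≈ 47.7 km.

t_c ≈ 1.33 d; D_c ≈ 5.88 mg/L; x_c ≈ 47.7 km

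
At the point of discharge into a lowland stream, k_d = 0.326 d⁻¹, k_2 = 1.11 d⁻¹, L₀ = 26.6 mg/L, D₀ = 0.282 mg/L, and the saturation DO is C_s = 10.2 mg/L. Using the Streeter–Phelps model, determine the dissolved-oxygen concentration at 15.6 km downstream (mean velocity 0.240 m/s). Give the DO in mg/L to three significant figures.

Travel time t = x/v = 15.6 km / (0.240 m/s) = 15600 m / 0.240 m/s = 65000 s = 0.7523 d.
k_d L₀/(k_2−k_d) = 0.326×26.6/(1.11−0.326) = 8.672/0.7840 = 11.06 mg/L.
e^(−k_d t) = e^(−0.326×0.7523) = 0.7825; e^(−k_2 t) = e^(−1.11×0.7523) = 0.4338.
D = 11.06 × (0.7825 − 0.4338) + 0.282 × 0.4338 = 3.856 + 0.1223 = 3.979 mg/L.
DO = C_s − D = 10.2 − 3.979 = 6.221 mg/L.

DO ≈ 6.22 mg/L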